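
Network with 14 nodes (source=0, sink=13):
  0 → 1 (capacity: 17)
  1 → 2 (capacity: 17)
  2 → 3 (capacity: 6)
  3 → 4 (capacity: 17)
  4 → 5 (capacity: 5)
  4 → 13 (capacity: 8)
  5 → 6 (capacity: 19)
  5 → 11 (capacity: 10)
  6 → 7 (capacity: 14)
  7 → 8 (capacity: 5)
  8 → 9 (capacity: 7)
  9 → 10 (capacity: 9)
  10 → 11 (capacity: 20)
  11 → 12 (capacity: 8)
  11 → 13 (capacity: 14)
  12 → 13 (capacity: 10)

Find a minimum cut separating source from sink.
Min cut value = 6, edges: (2,3)

Min cut value: 6
Partition: S = [0, 1, 2], T = [3, 4, 5, 6, 7, 8, 9, 10, 11, 12, 13]
Cut edges: (2,3)

By max-flow min-cut theorem, max flow = min cut = 6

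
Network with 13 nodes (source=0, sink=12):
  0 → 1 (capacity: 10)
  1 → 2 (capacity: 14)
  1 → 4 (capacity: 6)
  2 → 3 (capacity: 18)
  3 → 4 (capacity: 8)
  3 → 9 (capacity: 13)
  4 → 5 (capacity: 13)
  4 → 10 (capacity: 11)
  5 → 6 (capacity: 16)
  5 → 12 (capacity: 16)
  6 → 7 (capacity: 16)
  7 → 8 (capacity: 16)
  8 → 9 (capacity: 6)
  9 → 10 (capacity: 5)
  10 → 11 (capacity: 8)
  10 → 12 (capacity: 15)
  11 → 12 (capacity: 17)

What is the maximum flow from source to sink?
Maximum flow = 10

Max flow: 10

Flow assignment:
  0 → 1: 10/10
  1 → 2: 4/14
  1 → 4: 6/6
  2 → 3: 4/18
  3 → 4: 4/8
  4 → 5: 10/13
  5 → 12: 10/16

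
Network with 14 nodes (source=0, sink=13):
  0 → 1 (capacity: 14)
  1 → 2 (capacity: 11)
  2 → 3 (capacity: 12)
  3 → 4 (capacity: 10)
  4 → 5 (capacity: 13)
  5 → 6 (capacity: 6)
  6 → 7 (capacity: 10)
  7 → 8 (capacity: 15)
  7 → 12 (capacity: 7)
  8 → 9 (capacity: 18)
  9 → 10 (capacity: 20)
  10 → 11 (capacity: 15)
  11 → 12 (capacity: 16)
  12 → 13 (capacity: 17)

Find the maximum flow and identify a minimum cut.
Max flow = 6, Min cut edges: (5,6)

Maximum flow: 6
Minimum cut: (5,6)
Partition: S = [0, 1, 2, 3, 4, 5], T = [6, 7, 8, 9, 10, 11, 12, 13]

Max-flow min-cut theorem verified: both equal 6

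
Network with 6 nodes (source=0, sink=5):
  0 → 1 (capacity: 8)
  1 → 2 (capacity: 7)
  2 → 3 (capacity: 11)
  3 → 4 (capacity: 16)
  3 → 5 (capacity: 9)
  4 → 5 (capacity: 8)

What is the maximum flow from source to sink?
Maximum flow = 7

Max flow: 7

Flow assignment:
  0 → 1: 7/8
  1 → 2: 7/7
  2 → 3: 7/11
  3 → 5: 7/9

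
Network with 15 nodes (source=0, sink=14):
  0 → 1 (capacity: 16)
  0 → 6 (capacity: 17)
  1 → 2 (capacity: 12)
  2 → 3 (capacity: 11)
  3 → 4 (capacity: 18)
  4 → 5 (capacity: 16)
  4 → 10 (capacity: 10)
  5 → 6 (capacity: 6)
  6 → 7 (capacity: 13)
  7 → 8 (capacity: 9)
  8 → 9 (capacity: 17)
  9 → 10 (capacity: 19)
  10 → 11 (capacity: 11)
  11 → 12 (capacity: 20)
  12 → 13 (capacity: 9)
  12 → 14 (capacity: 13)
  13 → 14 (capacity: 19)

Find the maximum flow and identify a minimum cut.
Max flow = 11, Min cut edges: (10,11)

Maximum flow: 11
Minimum cut: (10,11)
Partition: S = [0, 1, 2, 3, 4, 5, 6, 7, 8, 9, 10], T = [11, 12, 13, 14]

Max-flow min-cut theorem verified: both equal 11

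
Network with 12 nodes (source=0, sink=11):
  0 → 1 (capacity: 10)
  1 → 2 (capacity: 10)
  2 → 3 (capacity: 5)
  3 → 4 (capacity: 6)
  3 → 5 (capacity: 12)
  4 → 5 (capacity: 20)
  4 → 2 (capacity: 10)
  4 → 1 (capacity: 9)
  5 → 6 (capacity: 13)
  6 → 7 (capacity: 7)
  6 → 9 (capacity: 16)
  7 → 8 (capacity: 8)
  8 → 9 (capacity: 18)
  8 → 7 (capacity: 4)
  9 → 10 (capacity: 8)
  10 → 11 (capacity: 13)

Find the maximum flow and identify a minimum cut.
Max flow = 5, Min cut edges: (2,3)

Maximum flow: 5
Minimum cut: (2,3)
Partition: S = [0, 1, 2], T = [3, 4, 5, 6, 7, 8, 9, 10, 11]

Max-flow min-cut theorem verified: both equal 5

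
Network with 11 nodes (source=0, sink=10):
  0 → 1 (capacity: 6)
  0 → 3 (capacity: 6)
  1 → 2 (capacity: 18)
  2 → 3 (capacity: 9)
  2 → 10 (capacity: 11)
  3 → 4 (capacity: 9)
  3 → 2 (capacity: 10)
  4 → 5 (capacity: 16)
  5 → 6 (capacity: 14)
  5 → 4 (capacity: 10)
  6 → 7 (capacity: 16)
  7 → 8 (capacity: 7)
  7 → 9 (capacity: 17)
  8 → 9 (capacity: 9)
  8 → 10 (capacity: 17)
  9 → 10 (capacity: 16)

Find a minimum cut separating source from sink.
Min cut value = 12, edges: (0,1), (0,3)

Min cut value: 12
Partition: S = [0], T = [1, 2, 3, 4, 5, 6, 7, 8, 9, 10]
Cut edges: (0,1), (0,3)

By max-flow min-cut theorem, max flow = min cut = 12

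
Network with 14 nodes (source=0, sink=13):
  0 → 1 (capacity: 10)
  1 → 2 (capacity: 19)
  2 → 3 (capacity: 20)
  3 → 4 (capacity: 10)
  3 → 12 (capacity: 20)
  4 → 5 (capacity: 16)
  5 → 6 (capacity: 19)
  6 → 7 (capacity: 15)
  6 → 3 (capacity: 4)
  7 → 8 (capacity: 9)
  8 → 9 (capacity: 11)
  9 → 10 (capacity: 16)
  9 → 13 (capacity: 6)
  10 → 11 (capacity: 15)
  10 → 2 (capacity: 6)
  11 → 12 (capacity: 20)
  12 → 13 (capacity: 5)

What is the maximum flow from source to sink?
Maximum flow = 10

Max flow: 10

Flow assignment:
  0 → 1: 10/10
  1 → 2: 10/19
  2 → 3: 10/20
  3 → 4: 5/10
  3 → 12: 5/20
  4 → 5: 5/16
  5 → 6: 5/19
  6 → 7: 5/15
  7 → 8: 5/9
  8 → 9: 5/11
  9 → 13: 5/6
  12 → 13: 5/5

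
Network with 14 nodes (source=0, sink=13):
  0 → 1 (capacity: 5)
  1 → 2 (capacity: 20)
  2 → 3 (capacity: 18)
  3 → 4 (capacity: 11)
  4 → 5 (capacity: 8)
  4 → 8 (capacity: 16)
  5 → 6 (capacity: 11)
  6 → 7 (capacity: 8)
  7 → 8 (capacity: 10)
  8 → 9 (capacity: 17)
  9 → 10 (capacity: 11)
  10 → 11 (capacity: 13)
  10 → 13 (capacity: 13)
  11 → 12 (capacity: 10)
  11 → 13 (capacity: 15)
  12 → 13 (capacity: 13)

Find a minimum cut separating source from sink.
Min cut value = 5, edges: (0,1)

Min cut value: 5
Partition: S = [0], T = [1, 2, 3, 4, 5, 6, 7, 8, 9, 10, 11, 12, 13]
Cut edges: (0,1)

By max-flow min-cut theorem, max flow = min cut = 5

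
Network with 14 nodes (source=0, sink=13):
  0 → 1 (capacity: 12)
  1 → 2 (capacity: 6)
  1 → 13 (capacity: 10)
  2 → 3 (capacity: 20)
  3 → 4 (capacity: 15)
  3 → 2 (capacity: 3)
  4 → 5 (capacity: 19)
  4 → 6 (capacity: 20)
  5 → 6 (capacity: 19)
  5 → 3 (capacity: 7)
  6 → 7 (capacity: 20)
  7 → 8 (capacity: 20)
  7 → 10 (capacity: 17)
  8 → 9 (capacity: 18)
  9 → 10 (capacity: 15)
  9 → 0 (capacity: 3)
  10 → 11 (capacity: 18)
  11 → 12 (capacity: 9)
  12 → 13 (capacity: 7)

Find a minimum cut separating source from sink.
Min cut value = 12, edges: (0,1)

Min cut value: 12
Partition: S = [0], T = [1, 2, 3, 4, 5, 6, 7, 8, 9, 10, 11, 12, 13]
Cut edges: (0,1)

By max-flow min-cut theorem, max flow = min cut = 12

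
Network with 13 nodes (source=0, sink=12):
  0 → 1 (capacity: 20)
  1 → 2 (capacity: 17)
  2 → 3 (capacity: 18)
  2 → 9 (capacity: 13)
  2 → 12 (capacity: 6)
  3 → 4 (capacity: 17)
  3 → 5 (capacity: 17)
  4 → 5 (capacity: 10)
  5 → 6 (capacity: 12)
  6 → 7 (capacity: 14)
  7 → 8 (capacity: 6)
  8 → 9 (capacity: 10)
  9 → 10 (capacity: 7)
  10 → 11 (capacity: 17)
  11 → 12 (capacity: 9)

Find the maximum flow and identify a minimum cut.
Max flow = 13, Min cut edges: (2,12), (9,10)

Maximum flow: 13
Minimum cut: (2,12), (9,10)
Partition: S = [0, 1, 2, 3, 4, 5, 6, 7, 8, 9], T = [10, 11, 12]

Max-flow min-cut theorem verified: both equal 13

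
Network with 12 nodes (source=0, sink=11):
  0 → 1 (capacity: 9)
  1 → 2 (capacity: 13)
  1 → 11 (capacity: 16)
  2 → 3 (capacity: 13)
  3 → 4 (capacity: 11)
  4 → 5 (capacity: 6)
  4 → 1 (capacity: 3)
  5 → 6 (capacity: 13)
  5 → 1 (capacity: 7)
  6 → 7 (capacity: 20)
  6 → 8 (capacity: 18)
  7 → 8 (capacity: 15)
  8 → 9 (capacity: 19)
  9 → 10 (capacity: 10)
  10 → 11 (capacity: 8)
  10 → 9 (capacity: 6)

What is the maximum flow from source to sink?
Maximum flow = 9

Max flow: 9

Flow assignment:
  0 → 1: 9/9
  1 → 11: 9/16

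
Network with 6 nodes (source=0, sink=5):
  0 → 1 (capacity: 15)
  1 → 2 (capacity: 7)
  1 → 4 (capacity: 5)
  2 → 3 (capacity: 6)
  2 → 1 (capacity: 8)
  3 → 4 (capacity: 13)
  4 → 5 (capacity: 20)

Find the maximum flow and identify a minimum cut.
Max flow = 11, Min cut edges: (1,4), (2,3)

Maximum flow: 11
Minimum cut: (1,4), (2,3)
Partition: S = [0, 1, 2], T = [3, 4, 5]

Max-flow min-cut theorem verified: both equal 11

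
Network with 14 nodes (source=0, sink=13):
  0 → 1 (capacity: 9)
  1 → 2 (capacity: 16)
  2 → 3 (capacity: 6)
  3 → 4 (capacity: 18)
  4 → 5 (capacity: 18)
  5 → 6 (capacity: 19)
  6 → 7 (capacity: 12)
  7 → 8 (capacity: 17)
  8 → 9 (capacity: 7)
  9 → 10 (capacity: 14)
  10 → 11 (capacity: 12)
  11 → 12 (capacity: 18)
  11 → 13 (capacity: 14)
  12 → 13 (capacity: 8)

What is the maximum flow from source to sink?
Maximum flow = 6

Max flow: 6

Flow assignment:
  0 → 1: 6/9
  1 → 2: 6/16
  2 → 3: 6/6
  3 → 4: 6/18
  4 → 5: 6/18
  5 → 6: 6/19
  6 → 7: 6/12
  7 → 8: 6/17
  8 → 9: 6/7
  9 → 10: 6/14
  10 → 11: 6/12
  11 → 13: 6/14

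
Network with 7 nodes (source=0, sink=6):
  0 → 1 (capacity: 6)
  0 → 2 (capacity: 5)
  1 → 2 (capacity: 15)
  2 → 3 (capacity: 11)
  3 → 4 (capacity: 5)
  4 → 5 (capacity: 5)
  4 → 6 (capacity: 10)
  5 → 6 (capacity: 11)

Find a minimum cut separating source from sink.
Min cut value = 5, edges: (3,4)

Min cut value: 5
Partition: S = [0, 1, 2, 3], T = [4, 5, 6]
Cut edges: (3,4)

By max-flow min-cut theorem, max flow = min cut = 5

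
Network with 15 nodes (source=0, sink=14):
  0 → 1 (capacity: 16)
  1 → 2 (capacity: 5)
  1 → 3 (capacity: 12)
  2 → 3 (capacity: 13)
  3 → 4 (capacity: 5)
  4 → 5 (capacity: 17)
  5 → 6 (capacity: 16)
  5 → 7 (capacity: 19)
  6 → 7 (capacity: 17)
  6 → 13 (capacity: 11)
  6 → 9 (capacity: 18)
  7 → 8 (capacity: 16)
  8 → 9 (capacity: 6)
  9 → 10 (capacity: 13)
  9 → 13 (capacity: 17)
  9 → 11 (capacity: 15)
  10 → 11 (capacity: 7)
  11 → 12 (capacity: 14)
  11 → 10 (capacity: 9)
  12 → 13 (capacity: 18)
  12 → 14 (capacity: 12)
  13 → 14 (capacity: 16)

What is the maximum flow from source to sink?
Maximum flow = 5

Max flow: 5

Flow assignment:
  0 → 1: 5/16
  1 → 3: 5/12
  3 → 4: 5/5
  4 → 5: 5/17
  5 → 6: 5/16
  6 → 13: 5/11
  13 → 14: 5/16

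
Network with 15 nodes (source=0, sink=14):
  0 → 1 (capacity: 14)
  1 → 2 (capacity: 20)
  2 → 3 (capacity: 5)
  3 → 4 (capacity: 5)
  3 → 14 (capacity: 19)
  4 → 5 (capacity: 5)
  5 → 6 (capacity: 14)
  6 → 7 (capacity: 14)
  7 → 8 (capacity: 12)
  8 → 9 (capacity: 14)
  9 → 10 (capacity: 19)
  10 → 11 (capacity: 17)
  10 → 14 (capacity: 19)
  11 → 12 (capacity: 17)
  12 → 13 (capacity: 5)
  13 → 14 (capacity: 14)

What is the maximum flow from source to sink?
Maximum flow = 5

Max flow: 5

Flow assignment:
  0 → 1: 5/14
  1 → 2: 5/20
  2 → 3: 5/5
  3 → 14: 5/19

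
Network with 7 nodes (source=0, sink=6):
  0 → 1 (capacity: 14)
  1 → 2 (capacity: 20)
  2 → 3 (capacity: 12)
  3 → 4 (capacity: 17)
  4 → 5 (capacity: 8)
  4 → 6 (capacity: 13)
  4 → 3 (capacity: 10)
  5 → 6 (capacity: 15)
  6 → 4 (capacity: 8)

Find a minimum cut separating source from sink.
Min cut value = 12, edges: (2,3)

Min cut value: 12
Partition: S = [0, 1, 2], T = [3, 4, 5, 6]
Cut edges: (2,3)

By max-flow min-cut theorem, max flow = min cut = 12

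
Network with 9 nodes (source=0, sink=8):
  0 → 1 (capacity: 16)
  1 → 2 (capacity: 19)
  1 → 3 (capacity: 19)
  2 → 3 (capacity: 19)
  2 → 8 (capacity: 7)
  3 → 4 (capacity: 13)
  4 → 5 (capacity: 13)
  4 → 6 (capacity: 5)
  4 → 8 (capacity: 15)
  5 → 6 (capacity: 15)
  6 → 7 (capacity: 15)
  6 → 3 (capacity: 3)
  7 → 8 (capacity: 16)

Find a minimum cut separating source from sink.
Min cut value = 16, edges: (0,1)

Min cut value: 16
Partition: S = [0], T = [1, 2, 3, 4, 5, 6, 7, 8]
Cut edges: (0,1)

By max-flow min-cut theorem, max flow = min cut = 16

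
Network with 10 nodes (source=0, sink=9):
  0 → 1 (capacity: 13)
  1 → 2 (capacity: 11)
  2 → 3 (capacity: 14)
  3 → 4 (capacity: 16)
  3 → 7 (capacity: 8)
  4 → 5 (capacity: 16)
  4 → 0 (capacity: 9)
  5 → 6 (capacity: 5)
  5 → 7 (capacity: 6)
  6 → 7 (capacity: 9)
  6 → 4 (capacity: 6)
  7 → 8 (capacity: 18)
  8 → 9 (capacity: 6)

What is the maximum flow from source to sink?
Maximum flow = 6

Max flow: 6

Flow assignment:
  0 → 1: 11/13
  1 → 2: 11/11
  2 → 3: 11/14
  3 → 4: 8/16
  3 → 7: 3/8
  4 → 5: 3/16
  4 → 0: 5/9
  5 → 7: 3/6
  7 → 8: 6/18
  8 → 9: 6/6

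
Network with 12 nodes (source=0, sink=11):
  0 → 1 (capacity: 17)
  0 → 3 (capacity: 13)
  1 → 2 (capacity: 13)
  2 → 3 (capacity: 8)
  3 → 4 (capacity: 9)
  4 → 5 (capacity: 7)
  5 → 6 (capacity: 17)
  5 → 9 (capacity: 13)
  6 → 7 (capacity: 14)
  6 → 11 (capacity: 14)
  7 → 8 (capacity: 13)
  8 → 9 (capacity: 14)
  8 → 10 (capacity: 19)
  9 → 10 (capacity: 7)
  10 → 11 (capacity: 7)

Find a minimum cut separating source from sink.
Min cut value = 7, edges: (4,5)

Min cut value: 7
Partition: S = [0, 1, 2, 3, 4], T = [5, 6, 7, 8, 9, 10, 11]
Cut edges: (4,5)

By max-flow min-cut theorem, max flow = min cut = 7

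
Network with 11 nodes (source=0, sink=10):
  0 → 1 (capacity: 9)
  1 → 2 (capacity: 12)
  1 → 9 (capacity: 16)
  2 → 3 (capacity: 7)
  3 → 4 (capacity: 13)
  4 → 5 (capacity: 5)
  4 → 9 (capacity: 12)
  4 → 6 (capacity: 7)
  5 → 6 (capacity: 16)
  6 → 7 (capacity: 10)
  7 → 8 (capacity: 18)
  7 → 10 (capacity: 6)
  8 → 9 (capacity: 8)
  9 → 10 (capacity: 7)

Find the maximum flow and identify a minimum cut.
Max flow = 9, Min cut edges: (0,1)

Maximum flow: 9
Minimum cut: (0,1)
Partition: S = [0], T = [1, 2, 3, 4, 5, 6, 7, 8, 9, 10]

Max-flow min-cut theorem verified: both equal 9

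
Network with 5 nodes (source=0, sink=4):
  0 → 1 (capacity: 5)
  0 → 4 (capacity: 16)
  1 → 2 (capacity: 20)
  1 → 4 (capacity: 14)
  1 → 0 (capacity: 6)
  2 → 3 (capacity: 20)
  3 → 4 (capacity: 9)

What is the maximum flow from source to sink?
Maximum flow = 21

Max flow: 21

Flow assignment:
  0 → 1: 5/5
  0 → 4: 16/16
  1 → 4: 5/14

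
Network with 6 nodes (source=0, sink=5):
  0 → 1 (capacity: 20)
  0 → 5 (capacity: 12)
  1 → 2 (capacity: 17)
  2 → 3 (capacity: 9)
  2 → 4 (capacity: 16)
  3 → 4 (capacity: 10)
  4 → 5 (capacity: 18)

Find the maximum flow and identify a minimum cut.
Max flow = 29, Min cut edges: (0,5), (1,2)

Maximum flow: 29
Minimum cut: (0,5), (1,2)
Partition: S = [0, 1], T = [2, 3, 4, 5]

Max-flow min-cut theorem verified: both equal 29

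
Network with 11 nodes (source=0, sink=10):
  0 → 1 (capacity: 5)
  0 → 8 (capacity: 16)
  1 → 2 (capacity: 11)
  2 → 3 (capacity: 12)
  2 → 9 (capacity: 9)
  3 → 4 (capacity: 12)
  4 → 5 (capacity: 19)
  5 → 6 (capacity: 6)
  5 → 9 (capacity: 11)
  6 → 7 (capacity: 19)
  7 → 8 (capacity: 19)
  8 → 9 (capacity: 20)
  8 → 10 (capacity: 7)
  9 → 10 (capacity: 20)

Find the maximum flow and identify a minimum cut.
Max flow = 21, Min cut edges: (0,1), (0,8)

Maximum flow: 21
Minimum cut: (0,1), (0,8)
Partition: S = [0], T = [1, 2, 3, 4, 5, 6, 7, 8, 9, 10]

Max-flow min-cut theorem verified: both equal 21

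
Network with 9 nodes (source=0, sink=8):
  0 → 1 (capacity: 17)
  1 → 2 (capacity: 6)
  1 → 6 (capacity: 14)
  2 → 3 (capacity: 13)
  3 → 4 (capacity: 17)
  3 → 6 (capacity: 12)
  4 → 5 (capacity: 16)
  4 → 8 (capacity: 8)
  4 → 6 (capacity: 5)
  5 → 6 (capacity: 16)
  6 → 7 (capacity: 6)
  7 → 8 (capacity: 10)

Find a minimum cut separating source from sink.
Min cut value = 12, edges: (1,2), (6,7)

Min cut value: 12
Partition: S = [0, 1, 5, 6], T = [2, 3, 4, 7, 8]
Cut edges: (1,2), (6,7)

By max-flow min-cut theorem, max flow = min cut = 12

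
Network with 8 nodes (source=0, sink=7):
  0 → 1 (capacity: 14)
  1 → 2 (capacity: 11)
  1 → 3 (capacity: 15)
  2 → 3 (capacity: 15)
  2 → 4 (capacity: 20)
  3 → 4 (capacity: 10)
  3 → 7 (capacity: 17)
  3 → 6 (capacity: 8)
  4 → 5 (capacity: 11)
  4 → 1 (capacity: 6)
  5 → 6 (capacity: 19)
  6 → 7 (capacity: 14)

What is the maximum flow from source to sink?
Maximum flow = 14

Max flow: 14

Flow assignment:
  0 → 1: 14/14
  1 → 3: 14/15
  3 → 7: 14/17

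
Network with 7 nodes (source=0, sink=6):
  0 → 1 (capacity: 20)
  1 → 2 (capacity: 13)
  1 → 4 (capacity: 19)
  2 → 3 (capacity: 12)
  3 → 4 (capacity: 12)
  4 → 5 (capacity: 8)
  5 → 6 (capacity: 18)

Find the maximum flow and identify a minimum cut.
Max flow = 8, Min cut edges: (4,5)

Maximum flow: 8
Minimum cut: (4,5)
Partition: S = [0, 1, 2, 3, 4], T = [5, 6]

Max-flow min-cut theorem verified: both equal 8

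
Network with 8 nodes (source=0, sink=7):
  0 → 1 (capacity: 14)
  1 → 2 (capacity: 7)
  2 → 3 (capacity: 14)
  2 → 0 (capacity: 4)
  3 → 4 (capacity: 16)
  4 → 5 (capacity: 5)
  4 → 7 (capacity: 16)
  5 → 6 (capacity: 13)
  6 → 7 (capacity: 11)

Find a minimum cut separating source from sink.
Min cut value = 7, edges: (1,2)

Min cut value: 7
Partition: S = [0, 1], T = [2, 3, 4, 5, 6, 7]
Cut edges: (1,2)

By max-flow min-cut theorem, max flow = min cut = 7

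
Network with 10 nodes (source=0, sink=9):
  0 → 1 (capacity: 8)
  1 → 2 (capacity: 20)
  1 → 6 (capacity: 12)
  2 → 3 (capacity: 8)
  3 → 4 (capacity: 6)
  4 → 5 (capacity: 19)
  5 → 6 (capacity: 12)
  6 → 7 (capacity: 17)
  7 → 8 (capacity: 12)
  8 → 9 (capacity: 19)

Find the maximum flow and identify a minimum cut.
Max flow = 8, Min cut edges: (0,1)

Maximum flow: 8
Minimum cut: (0,1)
Partition: S = [0], T = [1, 2, 3, 4, 5, 6, 7, 8, 9]

Max-flow min-cut theorem verified: both equal 8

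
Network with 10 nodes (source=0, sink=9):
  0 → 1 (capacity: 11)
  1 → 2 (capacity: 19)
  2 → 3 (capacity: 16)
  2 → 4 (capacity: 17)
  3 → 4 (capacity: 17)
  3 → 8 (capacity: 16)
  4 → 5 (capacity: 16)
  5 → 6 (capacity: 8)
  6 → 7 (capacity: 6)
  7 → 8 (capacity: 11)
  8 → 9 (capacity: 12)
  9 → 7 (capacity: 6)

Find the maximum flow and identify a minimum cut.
Max flow = 11, Min cut edges: (0,1)

Maximum flow: 11
Minimum cut: (0,1)
Partition: S = [0], T = [1, 2, 3, 4, 5, 6, 7, 8, 9]

Max-flow min-cut theorem verified: both equal 11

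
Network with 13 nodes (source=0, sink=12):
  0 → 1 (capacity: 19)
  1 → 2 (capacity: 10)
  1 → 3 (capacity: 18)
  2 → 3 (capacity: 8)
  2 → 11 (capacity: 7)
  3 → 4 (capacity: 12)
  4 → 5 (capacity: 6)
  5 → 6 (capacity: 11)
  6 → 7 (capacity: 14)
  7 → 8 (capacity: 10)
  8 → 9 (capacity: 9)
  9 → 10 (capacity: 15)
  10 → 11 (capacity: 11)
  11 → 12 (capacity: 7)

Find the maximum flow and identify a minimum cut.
Max flow = 7, Min cut edges: (11,12)

Maximum flow: 7
Minimum cut: (11,12)
Partition: S = [0, 1, 2, 3, 4, 5, 6, 7, 8, 9, 10, 11], T = [12]

Max-flow min-cut theorem verified: both equal 7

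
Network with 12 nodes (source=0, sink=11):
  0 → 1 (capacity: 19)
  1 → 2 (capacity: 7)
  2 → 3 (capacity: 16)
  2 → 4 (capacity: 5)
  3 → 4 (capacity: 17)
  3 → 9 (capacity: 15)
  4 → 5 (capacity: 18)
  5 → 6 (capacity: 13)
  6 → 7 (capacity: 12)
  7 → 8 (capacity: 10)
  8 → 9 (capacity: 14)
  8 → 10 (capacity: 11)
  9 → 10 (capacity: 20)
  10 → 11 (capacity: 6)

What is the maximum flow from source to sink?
Maximum flow = 6

Max flow: 6

Flow assignment:
  0 → 1: 6/19
  1 → 2: 6/7
  2 → 3: 6/16
  3 → 9: 6/15
  9 → 10: 6/20
  10 → 11: 6/6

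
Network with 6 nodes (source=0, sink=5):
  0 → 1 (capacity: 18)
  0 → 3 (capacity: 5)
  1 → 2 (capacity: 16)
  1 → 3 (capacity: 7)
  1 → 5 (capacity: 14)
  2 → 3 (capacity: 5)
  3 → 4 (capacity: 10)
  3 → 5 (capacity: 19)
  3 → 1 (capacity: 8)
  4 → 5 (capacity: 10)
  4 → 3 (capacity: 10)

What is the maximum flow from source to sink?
Maximum flow = 23

Max flow: 23

Flow assignment:
  0 → 1: 18/18
  0 → 3: 5/5
  1 → 3: 4/7
  1 → 5: 14/14
  3 → 5: 9/19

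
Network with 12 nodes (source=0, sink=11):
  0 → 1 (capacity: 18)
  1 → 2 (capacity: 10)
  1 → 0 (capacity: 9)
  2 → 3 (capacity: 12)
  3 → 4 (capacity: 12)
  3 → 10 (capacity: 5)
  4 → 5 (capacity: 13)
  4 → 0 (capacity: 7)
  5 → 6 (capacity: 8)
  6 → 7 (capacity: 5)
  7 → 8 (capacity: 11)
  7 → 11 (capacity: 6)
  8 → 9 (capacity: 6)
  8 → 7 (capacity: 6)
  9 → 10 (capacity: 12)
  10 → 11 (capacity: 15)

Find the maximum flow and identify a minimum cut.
Max flow = 10, Min cut edges: (3,10), (6,7)

Maximum flow: 10
Minimum cut: (3,10), (6,7)
Partition: S = [0, 1, 2, 3, 4, 5, 6], T = [7, 8, 9, 10, 11]

Max-flow min-cut theorem verified: both equal 10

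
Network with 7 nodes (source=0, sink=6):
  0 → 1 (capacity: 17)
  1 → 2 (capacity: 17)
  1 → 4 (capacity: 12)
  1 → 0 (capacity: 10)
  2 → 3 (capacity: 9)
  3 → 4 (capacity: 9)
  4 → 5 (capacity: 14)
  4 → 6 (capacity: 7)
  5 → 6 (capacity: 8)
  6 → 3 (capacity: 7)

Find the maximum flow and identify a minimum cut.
Max flow = 15, Min cut edges: (4,6), (5,6)

Maximum flow: 15
Minimum cut: (4,6), (5,6)
Partition: S = [0, 1, 2, 3, 4, 5], T = [6]

Max-flow min-cut theorem verified: both equal 15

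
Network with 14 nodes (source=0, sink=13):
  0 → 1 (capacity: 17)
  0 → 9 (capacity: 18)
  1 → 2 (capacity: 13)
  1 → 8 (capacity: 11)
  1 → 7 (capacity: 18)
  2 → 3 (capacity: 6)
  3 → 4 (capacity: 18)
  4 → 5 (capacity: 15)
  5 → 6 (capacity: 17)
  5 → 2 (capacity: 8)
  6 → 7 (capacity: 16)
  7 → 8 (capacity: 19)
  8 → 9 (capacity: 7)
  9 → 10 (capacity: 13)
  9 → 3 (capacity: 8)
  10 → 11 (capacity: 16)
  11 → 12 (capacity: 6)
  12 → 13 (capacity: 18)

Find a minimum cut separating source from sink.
Min cut value = 6, edges: (11,12)

Min cut value: 6
Partition: S = [0, 1, 2, 3, 4, 5, 6, 7, 8, 9, 10, 11], T = [12, 13]
Cut edges: (11,12)

By max-flow min-cut theorem, max flow = min cut = 6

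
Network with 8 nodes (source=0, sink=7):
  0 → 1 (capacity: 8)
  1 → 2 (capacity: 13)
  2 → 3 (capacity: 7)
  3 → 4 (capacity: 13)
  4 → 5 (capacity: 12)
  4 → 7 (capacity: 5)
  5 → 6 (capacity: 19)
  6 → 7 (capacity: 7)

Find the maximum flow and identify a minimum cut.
Max flow = 7, Min cut edges: (2,3)

Maximum flow: 7
Minimum cut: (2,3)
Partition: S = [0, 1, 2], T = [3, 4, 5, 6, 7]

Max-flow min-cut theorem verified: both equal 7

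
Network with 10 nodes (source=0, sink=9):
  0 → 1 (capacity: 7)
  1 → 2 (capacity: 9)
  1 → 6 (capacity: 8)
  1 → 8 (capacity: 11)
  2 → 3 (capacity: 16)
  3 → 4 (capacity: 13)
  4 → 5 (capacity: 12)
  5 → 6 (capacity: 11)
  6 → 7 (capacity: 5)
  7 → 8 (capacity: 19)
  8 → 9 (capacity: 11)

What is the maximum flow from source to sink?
Maximum flow = 7

Max flow: 7

Flow assignment:
  0 → 1: 7/7
  1 → 8: 7/11
  8 → 9: 7/11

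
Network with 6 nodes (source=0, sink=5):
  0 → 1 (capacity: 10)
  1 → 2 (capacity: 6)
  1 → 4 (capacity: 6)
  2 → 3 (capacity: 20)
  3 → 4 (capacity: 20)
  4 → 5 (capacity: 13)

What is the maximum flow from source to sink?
Maximum flow = 10

Max flow: 10

Flow assignment:
  0 → 1: 10/10
  1 → 2: 4/6
  1 → 4: 6/6
  2 → 3: 4/20
  3 → 4: 4/20
  4 → 5: 10/13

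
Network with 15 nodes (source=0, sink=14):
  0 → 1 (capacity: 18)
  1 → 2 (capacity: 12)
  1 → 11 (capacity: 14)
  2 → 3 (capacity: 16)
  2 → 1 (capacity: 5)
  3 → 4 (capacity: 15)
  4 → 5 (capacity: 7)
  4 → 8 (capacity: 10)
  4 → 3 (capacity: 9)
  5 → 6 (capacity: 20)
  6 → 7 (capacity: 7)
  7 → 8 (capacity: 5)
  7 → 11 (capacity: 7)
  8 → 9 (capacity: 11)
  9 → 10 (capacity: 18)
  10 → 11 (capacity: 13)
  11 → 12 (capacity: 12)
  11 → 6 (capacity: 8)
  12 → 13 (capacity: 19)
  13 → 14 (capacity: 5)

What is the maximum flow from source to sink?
Maximum flow = 5

Max flow: 5

Flow assignment:
  0 → 1: 5/18
  1 → 2: 4/12
  1 → 11: 1/14
  2 → 3: 4/16
  3 → 4: 4/15
  4 → 5: 4/7
  5 → 6: 4/20
  6 → 7: 4/7
  7 → 11: 4/7
  11 → 12: 5/12
  12 → 13: 5/19
  13 → 14: 5/5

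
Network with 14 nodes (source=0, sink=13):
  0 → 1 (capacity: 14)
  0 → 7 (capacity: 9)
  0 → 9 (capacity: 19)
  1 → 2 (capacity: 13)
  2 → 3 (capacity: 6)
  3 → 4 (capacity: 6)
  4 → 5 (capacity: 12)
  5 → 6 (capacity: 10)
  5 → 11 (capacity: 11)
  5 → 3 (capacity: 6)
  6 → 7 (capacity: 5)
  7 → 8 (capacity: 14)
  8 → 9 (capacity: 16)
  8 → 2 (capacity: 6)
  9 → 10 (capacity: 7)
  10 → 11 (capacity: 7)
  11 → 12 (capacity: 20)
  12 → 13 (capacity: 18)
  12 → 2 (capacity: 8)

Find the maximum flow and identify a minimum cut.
Max flow = 13, Min cut edges: (3,4), (10,11)

Maximum flow: 13
Minimum cut: (3,4), (10,11)
Partition: S = [0, 1, 2, 3, 6, 7, 8, 9, 10], T = [4, 5, 11, 12, 13]

Max-flow min-cut theorem verified: both equal 13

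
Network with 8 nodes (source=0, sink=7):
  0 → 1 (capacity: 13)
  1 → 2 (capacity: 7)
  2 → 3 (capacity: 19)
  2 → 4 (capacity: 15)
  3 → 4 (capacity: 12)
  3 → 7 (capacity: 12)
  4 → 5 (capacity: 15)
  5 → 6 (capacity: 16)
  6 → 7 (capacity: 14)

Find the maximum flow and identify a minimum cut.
Max flow = 7, Min cut edges: (1,2)

Maximum flow: 7
Minimum cut: (1,2)
Partition: S = [0, 1], T = [2, 3, 4, 5, 6, 7]

Max-flow min-cut theorem verified: both equal 7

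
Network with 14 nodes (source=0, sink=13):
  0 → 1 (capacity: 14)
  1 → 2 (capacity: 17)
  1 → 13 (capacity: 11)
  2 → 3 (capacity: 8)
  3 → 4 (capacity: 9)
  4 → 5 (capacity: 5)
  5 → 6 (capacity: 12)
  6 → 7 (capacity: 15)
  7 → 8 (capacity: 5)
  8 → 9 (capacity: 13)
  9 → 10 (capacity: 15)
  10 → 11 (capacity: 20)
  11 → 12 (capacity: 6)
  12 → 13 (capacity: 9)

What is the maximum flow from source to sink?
Maximum flow = 14

Max flow: 14

Flow assignment:
  0 → 1: 14/14
  1 → 2: 3/17
  1 → 13: 11/11
  2 → 3: 3/8
  3 → 4: 3/9
  4 → 5: 3/5
  5 → 6: 3/12
  6 → 7: 3/15
  7 → 8: 3/5
  8 → 9: 3/13
  9 → 10: 3/15
  10 → 11: 3/20
  11 → 12: 3/6
  12 → 13: 3/9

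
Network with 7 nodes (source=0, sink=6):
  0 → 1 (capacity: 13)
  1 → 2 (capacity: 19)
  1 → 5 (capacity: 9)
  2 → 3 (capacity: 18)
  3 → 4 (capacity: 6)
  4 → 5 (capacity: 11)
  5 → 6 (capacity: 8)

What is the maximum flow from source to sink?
Maximum flow = 8

Max flow: 8

Flow assignment:
  0 → 1: 8/13
  1 → 2: 4/19
  1 → 5: 4/9
  2 → 3: 4/18
  3 → 4: 4/6
  4 → 5: 4/11
  5 → 6: 8/8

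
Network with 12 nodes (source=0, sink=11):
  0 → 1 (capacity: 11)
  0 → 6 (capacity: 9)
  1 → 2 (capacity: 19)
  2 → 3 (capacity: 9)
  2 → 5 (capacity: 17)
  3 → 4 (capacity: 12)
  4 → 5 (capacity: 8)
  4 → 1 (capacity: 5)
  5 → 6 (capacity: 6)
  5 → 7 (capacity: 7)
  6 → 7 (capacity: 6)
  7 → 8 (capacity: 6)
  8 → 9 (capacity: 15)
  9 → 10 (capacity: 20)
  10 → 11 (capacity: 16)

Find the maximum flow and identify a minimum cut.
Max flow = 6, Min cut edges: (7,8)

Maximum flow: 6
Minimum cut: (7,8)
Partition: S = [0, 1, 2, 3, 4, 5, 6, 7], T = [8, 9, 10, 11]

Max-flow min-cut theorem verified: both equal 6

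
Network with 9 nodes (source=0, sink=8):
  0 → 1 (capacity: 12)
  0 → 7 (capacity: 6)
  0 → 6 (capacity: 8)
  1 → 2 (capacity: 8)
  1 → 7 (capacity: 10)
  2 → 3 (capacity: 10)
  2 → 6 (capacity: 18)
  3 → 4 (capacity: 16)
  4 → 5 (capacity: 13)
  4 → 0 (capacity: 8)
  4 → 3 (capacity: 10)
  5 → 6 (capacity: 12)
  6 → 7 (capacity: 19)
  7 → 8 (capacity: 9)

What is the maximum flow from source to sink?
Maximum flow = 9

Max flow: 9

Flow assignment:
  0 → 1: 5/12
  0 → 7: 4/6
  1 → 2: 2/8
  1 → 7: 3/10
  2 → 6: 2/18
  6 → 7: 2/19
  7 → 8: 9/9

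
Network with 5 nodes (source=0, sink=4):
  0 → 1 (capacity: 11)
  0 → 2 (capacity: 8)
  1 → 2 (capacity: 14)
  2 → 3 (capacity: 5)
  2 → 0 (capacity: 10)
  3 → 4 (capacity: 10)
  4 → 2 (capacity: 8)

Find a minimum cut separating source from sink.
Min cut value = 5, edges: (2,3)

Min cut value: 5
Partition: S = [0, 1, 2], T = [3, 4]
Cut edges: (2,3)

By max-flow min-cut theorem, max flow = min cut = 5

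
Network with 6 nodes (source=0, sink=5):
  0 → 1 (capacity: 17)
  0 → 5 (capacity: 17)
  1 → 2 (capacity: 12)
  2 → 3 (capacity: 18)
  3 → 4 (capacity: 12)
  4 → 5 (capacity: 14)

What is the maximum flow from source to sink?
Maximum flow = 29

Max flow: 29

Flow assignment:
  0 → 1: 12/17
  0 → 5: 17/17
  1 → 2: 12/12
  2 → 3: 12/18
  3 → 4: 12/12
  4 → 5: 12/14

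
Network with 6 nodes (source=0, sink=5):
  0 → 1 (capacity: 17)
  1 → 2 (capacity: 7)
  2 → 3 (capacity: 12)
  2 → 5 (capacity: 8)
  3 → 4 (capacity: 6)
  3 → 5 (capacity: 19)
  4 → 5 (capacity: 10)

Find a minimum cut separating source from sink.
Min cut value = 7, edges: (1,2)

Min cut value: 7
Partition: S = [0, 1], T = [2, 3, 4, 5]
Cut edges: (1,2)

By max-flow min-cut theorem, max flow = min cut = 7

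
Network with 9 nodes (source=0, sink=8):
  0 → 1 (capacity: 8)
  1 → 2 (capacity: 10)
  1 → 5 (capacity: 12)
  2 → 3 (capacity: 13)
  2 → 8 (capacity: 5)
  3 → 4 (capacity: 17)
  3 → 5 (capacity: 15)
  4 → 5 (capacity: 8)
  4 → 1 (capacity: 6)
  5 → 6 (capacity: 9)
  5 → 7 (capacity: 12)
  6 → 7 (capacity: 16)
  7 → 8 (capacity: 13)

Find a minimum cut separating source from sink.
Min cut value = 8, edges: (0,1)

Min cut value: 8
Partition: S = [0], T = [1, 2, 3, 4, 5, 6, 7, 8]
Cut edges: (0,1)

By max-flow min-cut theorem, max flow = min cut = 8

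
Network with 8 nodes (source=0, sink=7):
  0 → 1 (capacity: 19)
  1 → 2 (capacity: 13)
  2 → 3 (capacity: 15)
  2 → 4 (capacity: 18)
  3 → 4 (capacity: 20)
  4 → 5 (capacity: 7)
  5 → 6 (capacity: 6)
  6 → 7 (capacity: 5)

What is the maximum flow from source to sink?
Maximum flow = 5

Max flow: 5

Flow assignment:
  0 → 1: 5/19
  1 → 2: 5/13
  2 → 4: 5/18
  4 → 5: 5/7
  5 → 6: 5/6
  6 → 7: 5/5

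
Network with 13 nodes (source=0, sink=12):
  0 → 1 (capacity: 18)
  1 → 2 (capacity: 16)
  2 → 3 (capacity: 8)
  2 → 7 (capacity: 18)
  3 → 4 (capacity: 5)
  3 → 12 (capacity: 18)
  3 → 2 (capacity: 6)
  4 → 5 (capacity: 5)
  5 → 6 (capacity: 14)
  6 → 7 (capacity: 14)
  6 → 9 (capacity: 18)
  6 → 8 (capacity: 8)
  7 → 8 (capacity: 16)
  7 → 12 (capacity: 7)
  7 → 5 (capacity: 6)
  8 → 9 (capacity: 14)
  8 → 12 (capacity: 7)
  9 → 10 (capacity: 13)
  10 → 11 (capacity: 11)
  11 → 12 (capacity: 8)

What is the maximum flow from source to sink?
Maximum flow = 16

Max flow: 16

Flow assignment:
  0 → 1: 16/18
  1 → 2: 16/16
  2 → 3: 8/8
  2 → 7: 8/18
  3 → 12: 8/18
  7 → 8: 1/16
  7 → 12: 7/7
  8 → 12: 1/7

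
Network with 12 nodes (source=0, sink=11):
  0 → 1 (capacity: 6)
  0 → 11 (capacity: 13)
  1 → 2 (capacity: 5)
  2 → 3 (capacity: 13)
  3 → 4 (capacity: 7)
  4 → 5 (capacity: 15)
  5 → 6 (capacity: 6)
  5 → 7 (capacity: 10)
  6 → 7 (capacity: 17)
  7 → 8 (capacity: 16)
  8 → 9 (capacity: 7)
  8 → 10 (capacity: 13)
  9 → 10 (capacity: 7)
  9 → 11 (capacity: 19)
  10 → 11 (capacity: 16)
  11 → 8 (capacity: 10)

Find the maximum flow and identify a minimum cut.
Max flow = 18, Min cut edges: (0,11), (1,2)

Maximum flow: 18
Minimum cut: (0,11), (1,2)
Partition: S = [0, 1], T = [2, 3, 4, 5, 6, 7, 8, 9, 10, 11]

Max-flow min-cut theorem verified: both equal 18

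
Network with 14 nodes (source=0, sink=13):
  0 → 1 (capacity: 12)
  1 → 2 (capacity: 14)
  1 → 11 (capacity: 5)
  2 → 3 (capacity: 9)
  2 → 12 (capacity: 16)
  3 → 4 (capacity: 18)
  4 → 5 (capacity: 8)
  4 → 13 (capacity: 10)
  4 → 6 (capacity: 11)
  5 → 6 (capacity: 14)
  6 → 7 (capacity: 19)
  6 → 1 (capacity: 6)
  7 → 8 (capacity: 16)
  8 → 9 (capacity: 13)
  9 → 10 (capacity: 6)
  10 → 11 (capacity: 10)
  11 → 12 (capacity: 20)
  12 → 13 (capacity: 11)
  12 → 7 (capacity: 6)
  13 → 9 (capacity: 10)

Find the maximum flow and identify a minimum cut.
Max flow = 12, Min cut edges: (0,1)

Maximum flow: 12
Minimum cut: (0,1)
Partition: S = [0], T = [1, 2, 3, 4, 5, 6, 7, 8, 9, 10, 11, 12, 13]

Max-flow min-cut theorem verified: both equal 12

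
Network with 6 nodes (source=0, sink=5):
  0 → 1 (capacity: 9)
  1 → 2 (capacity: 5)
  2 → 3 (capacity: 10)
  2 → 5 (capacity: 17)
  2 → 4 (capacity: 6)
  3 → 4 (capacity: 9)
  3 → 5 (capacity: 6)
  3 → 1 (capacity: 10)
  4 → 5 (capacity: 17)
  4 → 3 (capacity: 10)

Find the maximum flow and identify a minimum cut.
Max flow = 5, Min cut edges: (1,2)

Maximum flow: 5
Minimum cut: (1,2)
Partition: S = [0, 1], T = [2, 3, 4, 5]

Max-flow min-cut theorem verified: both equal 5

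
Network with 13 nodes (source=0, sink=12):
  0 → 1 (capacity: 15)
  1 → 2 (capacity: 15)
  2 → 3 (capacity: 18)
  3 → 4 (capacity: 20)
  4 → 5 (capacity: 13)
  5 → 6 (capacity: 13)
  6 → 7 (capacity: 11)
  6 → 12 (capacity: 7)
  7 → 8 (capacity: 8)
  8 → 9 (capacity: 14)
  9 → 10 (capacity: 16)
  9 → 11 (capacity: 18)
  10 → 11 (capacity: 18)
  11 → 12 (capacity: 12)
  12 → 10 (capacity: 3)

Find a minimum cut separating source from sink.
Min cut value = 13, edges: (5,6)

Min cut value: 13
Partition: S = [0, 1, 2, 3, 4, 5], T = [6, 7, 8, 9, 10, 11, 12]
Cut edges: (5,6)

By max-flow min-cut theorem, max flow = min cut = 13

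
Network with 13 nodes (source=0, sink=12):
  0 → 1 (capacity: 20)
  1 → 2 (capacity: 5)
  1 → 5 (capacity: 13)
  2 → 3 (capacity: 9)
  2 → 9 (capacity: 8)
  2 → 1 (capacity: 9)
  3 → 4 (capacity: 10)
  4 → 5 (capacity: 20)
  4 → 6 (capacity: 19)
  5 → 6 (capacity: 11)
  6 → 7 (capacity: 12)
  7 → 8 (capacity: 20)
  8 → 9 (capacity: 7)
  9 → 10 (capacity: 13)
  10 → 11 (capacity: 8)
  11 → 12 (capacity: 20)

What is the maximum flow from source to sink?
Maximum flow = 8

Max flow: 8

Flow assignment:
  0 → 1: 8/20
  1 → 2: 1/5
  1 → 5: 7/13
  2 → 9: 1/8
  5 → 6: 7/11
  6 → 7: 7/12
  7 → 8: 7/20
  8 → 9: 7/7
  9 → 10: 8/13
  10 → 11: 8/8
  11 → 12: 8/20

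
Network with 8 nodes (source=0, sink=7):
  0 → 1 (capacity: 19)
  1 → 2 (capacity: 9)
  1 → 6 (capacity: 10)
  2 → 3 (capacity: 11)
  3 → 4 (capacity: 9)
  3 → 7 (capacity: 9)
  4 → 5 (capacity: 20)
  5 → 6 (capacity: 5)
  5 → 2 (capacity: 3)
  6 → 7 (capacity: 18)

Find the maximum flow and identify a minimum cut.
Max flow = 19, Min cut edges: (1,2), (1,6)

Maximum flow: 19
Minimum cut: (1,2), (1,6)
Partition: S = [0, 1], T = [2, 3, 4, 5, 6, 7]

Max-flow min-cut theorem verified: both equal 19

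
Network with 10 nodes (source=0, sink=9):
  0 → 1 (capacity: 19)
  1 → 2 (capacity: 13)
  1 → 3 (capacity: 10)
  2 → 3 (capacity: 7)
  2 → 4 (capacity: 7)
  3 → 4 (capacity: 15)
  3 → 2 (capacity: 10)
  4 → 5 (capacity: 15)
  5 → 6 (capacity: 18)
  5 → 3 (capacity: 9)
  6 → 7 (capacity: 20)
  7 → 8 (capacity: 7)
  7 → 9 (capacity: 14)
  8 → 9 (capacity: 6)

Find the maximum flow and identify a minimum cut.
Max flow = 15, Min cut edges: (4,5)

Maximum flow: 15
Minimum cut: (4,5)
Partition: S = [0, 1, 2, 3, 4], T = [5, 6, 7, 8, 9]

Max-flow min-cut theorem verified: both equal 15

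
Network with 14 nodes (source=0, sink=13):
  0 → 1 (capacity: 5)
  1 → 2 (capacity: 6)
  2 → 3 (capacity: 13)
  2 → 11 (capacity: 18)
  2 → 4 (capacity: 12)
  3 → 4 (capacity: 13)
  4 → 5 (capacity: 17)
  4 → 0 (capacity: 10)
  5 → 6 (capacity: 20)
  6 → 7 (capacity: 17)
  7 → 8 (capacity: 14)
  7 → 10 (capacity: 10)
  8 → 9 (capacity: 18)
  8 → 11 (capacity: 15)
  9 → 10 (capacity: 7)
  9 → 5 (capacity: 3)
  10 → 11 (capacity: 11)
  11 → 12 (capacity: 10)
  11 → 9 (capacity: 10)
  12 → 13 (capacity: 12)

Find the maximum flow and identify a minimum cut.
Max flow = 5, Min cut edges: (0,1)

Maximum flow: 5
Minimum cut: (0,1)
Partition: S = [0], T = [1, 2, 3, 4, 5, 6, 7, 8, 9, 10, 11, 12, 13]

Max-flow min-cut theorem verified: both equal 5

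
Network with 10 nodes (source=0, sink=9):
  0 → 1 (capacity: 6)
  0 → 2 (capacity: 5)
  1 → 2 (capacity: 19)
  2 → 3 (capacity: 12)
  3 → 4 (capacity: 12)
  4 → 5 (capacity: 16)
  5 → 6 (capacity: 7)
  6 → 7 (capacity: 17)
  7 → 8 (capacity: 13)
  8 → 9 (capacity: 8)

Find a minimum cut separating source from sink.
Min cut value = 7, edges: (5,6)

Min cut value: 7
Partition: S = [0, 1, 2, 3, 4, 5], T = [6, 7, 8, 9]
Cut edges: (5,6)

By max-flow min-cut theorem, max flow = min cut = 7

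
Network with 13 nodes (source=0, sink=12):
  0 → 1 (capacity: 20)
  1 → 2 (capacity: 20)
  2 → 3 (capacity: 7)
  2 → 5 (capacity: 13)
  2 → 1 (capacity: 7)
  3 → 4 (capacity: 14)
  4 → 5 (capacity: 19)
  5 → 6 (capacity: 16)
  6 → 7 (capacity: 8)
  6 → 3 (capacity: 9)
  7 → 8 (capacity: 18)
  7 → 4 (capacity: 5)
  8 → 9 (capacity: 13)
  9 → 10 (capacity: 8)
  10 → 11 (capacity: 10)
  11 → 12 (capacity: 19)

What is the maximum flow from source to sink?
Maximum flow = 8

Max flow: 8

Flow assignment:
  0 → 1: 8/20
  1 → 2: 8/20
  2 → 3: 7/7
  2 → 5: 1/13
  3 → 4: 7/14
  4 → 5: 7/19
  5 → 6: 8/16
  6 → 7: 8/8
  7 → 8: 8/18
  8 → 9: 8/13
  9 → 10: 8/8
  10 → 11: 8/10
  11 → 12: 8/19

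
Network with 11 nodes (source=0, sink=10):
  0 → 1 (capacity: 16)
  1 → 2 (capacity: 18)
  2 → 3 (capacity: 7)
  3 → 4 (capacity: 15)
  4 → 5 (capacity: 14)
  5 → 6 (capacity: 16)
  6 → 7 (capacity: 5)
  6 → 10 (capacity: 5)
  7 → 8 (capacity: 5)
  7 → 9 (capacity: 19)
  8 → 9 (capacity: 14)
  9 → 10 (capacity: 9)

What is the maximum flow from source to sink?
Maximum flow = 7

Max flow: 7

Flow assignment:
  0 → 1: 7/16
  1 → 2: 7/18
  2 → 3: 7/7
  3 → 4: 7/15
  4 → 5: 7/14
  5 → 6: 7/16
  6 → 7: 2/5
  6 → 10: 5/5
  7 → 9: 2/19
  9 → 10: 2/9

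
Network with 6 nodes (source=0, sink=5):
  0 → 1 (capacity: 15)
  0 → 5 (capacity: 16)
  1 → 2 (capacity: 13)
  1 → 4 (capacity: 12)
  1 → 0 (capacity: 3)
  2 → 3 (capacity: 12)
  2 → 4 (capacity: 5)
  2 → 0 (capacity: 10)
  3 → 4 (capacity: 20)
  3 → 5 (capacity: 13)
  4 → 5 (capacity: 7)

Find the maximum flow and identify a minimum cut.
Max flow = 31, Min cut edges: (0,1), (0,5)

Maximum flow: 31
Minimum cut: (0,1), (0,5)
Partition: S = [0], T = [1, 2, 3, 4, 5]

Max-flow min-cut theorem verified: both equal 31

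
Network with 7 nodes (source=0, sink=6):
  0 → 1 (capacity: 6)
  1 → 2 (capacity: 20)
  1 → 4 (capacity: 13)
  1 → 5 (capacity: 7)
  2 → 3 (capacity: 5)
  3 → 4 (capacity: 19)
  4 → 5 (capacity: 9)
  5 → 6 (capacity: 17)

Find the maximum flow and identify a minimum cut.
Max flow = 6, Min cut edges: (0,1)

Maximum flow: 6
Minimum cut: (0,1)
Partition: S = [0], T = [1, 2, 3, 4, 5, 6]

Max-flow min-cut theorem verified: both equal 6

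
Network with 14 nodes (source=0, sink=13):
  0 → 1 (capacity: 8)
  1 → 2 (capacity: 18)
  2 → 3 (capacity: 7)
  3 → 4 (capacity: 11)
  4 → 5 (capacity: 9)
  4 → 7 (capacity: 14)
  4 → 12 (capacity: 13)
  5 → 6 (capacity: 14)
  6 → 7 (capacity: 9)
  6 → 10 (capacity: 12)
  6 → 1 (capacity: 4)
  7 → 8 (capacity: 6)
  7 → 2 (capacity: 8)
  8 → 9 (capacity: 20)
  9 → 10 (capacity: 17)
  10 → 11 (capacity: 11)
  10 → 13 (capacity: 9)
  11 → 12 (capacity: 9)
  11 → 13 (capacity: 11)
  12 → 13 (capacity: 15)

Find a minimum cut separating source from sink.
Min cut value = 7, edges: (2,3)

Min cut value: 7
Partition: S = [0, 1, 2], T = [3, 4, 5, 6, 7, 8, 9, 10, 11, 12, 13]
Cut edges: (2,3)

By max-flow min-cut theorem, max flow = min cut = 7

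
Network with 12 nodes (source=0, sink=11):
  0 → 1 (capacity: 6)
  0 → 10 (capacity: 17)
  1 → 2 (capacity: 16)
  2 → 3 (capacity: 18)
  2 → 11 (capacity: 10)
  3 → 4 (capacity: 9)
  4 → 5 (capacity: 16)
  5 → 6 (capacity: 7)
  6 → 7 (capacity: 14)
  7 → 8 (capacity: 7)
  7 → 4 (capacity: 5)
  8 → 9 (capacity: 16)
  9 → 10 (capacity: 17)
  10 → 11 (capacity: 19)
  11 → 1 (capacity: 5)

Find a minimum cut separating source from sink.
Min cut value = 23, edges: (0,1), (0,10)

Min cut value: 23
Partition: S = [0], T = [1, 2, 3, 4, 5, 6, 7, 8, 9, 10, 11]
Cut edges: (0,1), (0,10)

By max-flow min-cut theorem, max flow = min cut = 23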